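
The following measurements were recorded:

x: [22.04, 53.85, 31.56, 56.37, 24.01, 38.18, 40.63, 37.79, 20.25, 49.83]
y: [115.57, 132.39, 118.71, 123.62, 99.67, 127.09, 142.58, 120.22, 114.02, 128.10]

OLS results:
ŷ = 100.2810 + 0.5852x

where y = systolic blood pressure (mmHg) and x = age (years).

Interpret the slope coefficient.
For each additional year of age, predicted blood pressure increases by approximately 0.5852 mmHg.

The slope coefficient β₁ = 0.5852 represents the marginal effect of age on blood pressure.

Interpretation:
- Age up by 1 year → predicted blood pressure increases by 0.5852 mmHg
- The effect is assumed constant over the observed range of x (linearity)
- The sign (+) gives the direction; the magnitude 0.5852 gives the size of the effect per year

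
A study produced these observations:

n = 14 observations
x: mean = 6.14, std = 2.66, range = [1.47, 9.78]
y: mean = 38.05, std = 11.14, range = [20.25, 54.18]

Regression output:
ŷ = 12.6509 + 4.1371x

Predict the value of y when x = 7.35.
ŷ = 43.0586

To predict y for x = 7.35, substitute into the regression equation:

ŷ = 12.6509 + 4.1371 × 7.35
ŷ = 12.6509 + 30.4077
ŷ = 43.0586

This is the fitted mean response at that x — an individual observation would come with a wider prediction interval.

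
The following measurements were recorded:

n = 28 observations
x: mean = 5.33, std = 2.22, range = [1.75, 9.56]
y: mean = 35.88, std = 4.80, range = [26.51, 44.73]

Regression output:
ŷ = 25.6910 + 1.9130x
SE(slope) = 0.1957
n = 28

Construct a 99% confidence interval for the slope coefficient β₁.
The 99% CI for β₁ is (1.3692, 2.4568)

Confidence interval for the slope:

The 99% CI for β₁ is: β̂₁ ± t*(α/2, n-2) × SE(β̂₁)

Step 1: Find critical t-value
- Confidence level = 0.99
- Degrees of freedom = n - 2 = 28 - 2 = 26
- t*(α/2, 26) = 2.7787

Step 2: Calculate margin of error
Margin = 2.7787 × 0.1957 = 0.5438

Step 3: Construct interval
CI = 1.9130 ± 0.5438
CI = (1.3692, 2.4568)

Interpretation: each one-unit increase in x is associated with a change in mean y of between 1.3692 and 2.4568, with 99% confidence.
Both endpoints are positive, so the data support a genuinely positive slope at this confidence level.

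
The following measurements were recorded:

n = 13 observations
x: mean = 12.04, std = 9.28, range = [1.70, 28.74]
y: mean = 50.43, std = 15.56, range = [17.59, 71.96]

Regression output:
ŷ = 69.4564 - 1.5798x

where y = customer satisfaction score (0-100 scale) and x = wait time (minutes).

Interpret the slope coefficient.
An increase of one minute in wait time is associated with a 1.5798 points decrease in predicted satisfaction score.

β₁ = -1.5798 is the change in predicted satisfaction score (points) per additional minute of wait time.

Interpretation:
- Wait time up by 1 minute → predicted satisfaction score decreases by 1.5798 points
- This is a linear approximation: the same per-unit change is assumed across the whole observed x range

(β₀ = 69.4564 is the fitted value at x = 0 and is not part of the slope interpretation.)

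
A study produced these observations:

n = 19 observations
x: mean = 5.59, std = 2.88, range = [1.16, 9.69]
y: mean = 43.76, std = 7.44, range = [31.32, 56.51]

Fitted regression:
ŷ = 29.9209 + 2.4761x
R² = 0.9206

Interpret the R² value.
The model explains 92.06% of the variance in y (R² = 0.9206), leaving 7.94% unexplained; the fit is strong.

R² (coefficient of determination) measures the proportion of variance in y explained by the regression model.

Here R² = 0.9206:
- Explained: 92.06% of the variation in y
- Unexplained (residual): 100% − 92.06% = 7.94%
- Rule of thumb (below 0.3 weak; 0.3 to below 0.7 moderate; 0.7 and above strong) → strong

Equivalently, for simple linear regression R² = r², so |r| = √0.9206 ≈ 0.9595.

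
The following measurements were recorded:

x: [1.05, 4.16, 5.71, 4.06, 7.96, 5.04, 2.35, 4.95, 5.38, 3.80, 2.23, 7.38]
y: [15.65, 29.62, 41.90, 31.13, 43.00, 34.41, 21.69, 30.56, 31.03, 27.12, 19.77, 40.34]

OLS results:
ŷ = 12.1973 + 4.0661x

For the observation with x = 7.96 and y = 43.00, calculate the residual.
Residual = -1.5635

The residual is the difference between the actual value and the predicted value:

Residual = y - ŷ

Step 1: Calculate predicted value
ŷ = 12.1973 + 4.0661 × 7.96
ŷ = 44.5635

Step 2: Calculate residual
Residual = 43.00 - 44.5635
Residual = -1.5635

Interpretation: the model overestimates the actual value by 1.5635 at this point (negative residual → observation lies below the fitted line).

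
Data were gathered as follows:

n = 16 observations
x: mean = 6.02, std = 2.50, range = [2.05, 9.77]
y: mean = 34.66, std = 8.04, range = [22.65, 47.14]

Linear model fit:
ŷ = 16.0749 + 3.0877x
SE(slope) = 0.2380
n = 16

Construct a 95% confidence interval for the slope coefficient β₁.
The 95% CI for β₁ is (2.5772, 3.5982)

Confidence interval for the slope:

The 95% CI for β₁ is: β̂₁ ± t*(α/2, n-2) × SE(β̂₁)

Step 1: Find critical t-value
- Confidence level = 0.95
- Degrees of freedom = n - 2 = 16 - 2 = 14
- t*(α/2, 14) = 2.1448

Step 2: Calculate margin of error
Margin = 2.1448 × 0.2380 = 0.5105

Step 3: Construct interval
CI = 3.0877 ± 0.5105
CI = (2.5772, 3.5982)

Interpretation: each one-unit increase in x is associated with a change in mean y of between 2.5772 and 3.5982, with 95% confidence.
The interval does not include 0, suggesting a significant linear relationship.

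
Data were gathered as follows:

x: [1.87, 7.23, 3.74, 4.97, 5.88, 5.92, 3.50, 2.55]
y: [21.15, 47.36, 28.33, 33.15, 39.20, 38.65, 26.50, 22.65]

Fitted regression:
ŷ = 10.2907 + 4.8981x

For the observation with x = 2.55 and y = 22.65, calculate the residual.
Residual = -0.1309

The residual is the difference between the actual value and the predicted value:

Residual = y - ŷ

Step 1: Calculate predicted value
ŷ = 10.2907 + 4.8981 × 2.55
ŷ = 22.7809

Step 2: Calculate residual
Residual = 22.65 - 22.7809
Residual = -0.1309

The residual is negative, so the observed y = 22.65 sits below the regression line (the line overestimates it by 0.1309).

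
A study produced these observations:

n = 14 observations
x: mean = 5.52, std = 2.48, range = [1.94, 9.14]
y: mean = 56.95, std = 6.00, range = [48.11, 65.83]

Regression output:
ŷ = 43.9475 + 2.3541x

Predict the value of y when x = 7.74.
ŷ = 62.1682

x = 7.74 lies inside the observed range [1.94, 9.14], so the fitted equation applies directly:

ŷ = 43.9475 + 2.3541 × 7.74
ŷ = 43.9475 + 18.2207
ŷ = 62.1682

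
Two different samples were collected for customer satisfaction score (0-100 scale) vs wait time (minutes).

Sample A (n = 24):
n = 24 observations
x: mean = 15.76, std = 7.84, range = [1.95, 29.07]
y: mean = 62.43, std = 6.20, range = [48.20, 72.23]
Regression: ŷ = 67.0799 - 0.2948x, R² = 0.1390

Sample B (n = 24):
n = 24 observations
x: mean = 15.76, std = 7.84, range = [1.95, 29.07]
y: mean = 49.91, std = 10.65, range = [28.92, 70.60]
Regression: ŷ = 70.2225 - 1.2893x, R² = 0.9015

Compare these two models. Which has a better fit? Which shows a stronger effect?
Model B has the better fit (R² = 0.9015 vs 0.1390). Model B shows the stronger effect (|β₁| = 1.2893 vs 0.2948).

Model Comparison:

Which explains more variance? (R²)
- Model A: R² = 0.1390 → 13.90% of variance in satisfaction score explained
- Model B: R² = 0.9015 → 90.15% of variance in satisfaction score explained
- 0.9015 > 0.1390 → Model B has the better fit

Effect size (slope magnitude):
- Model A: β₁ = -0.2948 → predicted satisfaction score falls 0.2948 points per additional minute of wait time
- Model B: β₁ = -1.2893 → predicted satisfaction score falls 1.2893 points per additional minute of wait time
- |-0.2948| < |-1.2893| → Model B shows the stronger marginal effect

Note: R² measures how tightly points cluster around the line; β₁ measures how steep the line is — they answer different questions.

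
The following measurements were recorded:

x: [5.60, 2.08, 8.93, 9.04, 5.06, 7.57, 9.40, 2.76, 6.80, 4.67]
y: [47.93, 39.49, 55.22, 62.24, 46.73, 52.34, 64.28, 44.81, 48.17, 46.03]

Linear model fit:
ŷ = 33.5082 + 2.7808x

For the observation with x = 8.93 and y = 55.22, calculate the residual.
Residual = -3.1207

The residual is the difference between the actual value and the predicted value:

Residual = y - ŷ

Step 1: Calculate predicted value
ŷ = 33.5082 + 2.7808 × 8.93
ŷ = 58.3407

Step 2: Calculate residual
Residual = 55.22 - 58.3407
Residual = -3.1207

Interpretation: the model overestimates the actual value by 3.1207 at this point (negative residual → observation lies below the fitted line).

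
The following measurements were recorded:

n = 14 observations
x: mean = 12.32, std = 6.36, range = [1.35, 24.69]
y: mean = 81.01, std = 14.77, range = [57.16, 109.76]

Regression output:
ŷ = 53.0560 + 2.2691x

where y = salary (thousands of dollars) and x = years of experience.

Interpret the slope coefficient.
An increase of one year in experience is associated with a 2.2691 thousand dollars increase in predicted salary.

The slope coefficient β₁ = 2.2691 represents the marginal effect of experience on salary.

Interpretation:
- Experience up by 1 year → predicted salary increases by 2.2691 thousand dollars
- This is a linear approximation: the same per-unit change is assumed across the whole observed x range
- The slope describes association in these data, not necessarily a causal effect

(β₀ = 53.0560 is the fitted value at x = 0 and is not part of the slope interpretation.)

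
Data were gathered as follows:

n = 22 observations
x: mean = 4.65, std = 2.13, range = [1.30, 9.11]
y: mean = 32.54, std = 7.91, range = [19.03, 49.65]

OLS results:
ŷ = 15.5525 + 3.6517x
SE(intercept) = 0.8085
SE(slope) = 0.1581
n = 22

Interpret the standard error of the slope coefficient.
The slope 3.6517 is pinned down to within about ±0.1581 (one SE) by these data — relative uncertainty 4.3%, i.e. precise.

SE(β̂₁) = s / √Sxx, where s is the residual standard deviation and Sxx = Σ(x − x̄)². It is the yardstick for how far β̂₁ = 3.6517 could plausibly be from the true slope.

Relative precision:
- SE / |β̂₁| = 0.1581 / 3.6517 = 4.3%
- Rule of thumb (under 20%: precise; 20% to under 50%: moderately precise; 50% or more: imprecise) → precise

Link to the t-test: t = β̂₁ / SE(β̂₁) = 3.6517 / 0.1581 = 23.0974, the statistic for H₀: β₁ = 0.

What drives SE(β̂₁): larger n (here n = 22) → smaller SE.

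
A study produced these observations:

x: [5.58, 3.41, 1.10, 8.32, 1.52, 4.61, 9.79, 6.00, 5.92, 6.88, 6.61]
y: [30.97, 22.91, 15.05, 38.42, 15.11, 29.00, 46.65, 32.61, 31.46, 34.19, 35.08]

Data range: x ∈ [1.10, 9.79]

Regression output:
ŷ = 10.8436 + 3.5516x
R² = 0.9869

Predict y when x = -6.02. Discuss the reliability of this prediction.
The equation gives ŷ = -10.5370; however x = -6.02 is 7.12 units below the observed range, so this extrapolated value should not be trusted.

Prediction calculation:
ŷ = 10.8436 + 3.5516 × (-6.02)
ŷ = -10.5370

Reliability:
- Data range: x ∈ [1.10, 9.79]
- Prediction point: x = -6.02 is 7.12 units below the observed range → this is EXTRAPOLATION, not interpolation

Why that matters here:
- The linear relationship may not hold outside the observed range
- Real relationships often flatten, saturate, or turn nonlinear at extremes

Report the number if required, but flag clearly that it is an extrapolation.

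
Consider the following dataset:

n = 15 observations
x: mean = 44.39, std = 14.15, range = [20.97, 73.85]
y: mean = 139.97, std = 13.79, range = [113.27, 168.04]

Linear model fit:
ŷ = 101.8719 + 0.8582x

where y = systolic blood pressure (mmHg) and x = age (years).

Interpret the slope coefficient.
On average, blood pressure is about 0.8582 mmHg higher for every extra year of age.

β₁ = 0.8582 is the change in predicted blood pressure (mmHg) per additional year of age.

Interpretation:
- Age up by 1 year → predicted blood pressure increases by 0.8582 mmHg
- The effect is assumed constant over the observed range of x (linearity)
- The sign (+) gives the direction; the magnitude 0.8582 gives the size of the effect per year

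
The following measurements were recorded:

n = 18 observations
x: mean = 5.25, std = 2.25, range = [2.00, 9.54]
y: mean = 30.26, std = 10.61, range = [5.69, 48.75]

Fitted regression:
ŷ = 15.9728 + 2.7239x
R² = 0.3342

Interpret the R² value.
About 33.42% of the variability in y is accounted for by the regression on x (R² = 0.3342) — a moderate linear fit.

The coefficient of determination R² is the fraction of the total variation in y that the fitted line accounts for.

Here R² = 0.3342:
- Explained: 33.42% of the variation in y
- Unexplained (residual): 100% − 33.42% = 66.58%
- Rule of thumb (below 0.3 weak; 0.3 to below 0.7 moderate; 0.7 and above strong) → moderate

Note: R² never decreases when predictors are added, so it should not be used alone to compare models of different size.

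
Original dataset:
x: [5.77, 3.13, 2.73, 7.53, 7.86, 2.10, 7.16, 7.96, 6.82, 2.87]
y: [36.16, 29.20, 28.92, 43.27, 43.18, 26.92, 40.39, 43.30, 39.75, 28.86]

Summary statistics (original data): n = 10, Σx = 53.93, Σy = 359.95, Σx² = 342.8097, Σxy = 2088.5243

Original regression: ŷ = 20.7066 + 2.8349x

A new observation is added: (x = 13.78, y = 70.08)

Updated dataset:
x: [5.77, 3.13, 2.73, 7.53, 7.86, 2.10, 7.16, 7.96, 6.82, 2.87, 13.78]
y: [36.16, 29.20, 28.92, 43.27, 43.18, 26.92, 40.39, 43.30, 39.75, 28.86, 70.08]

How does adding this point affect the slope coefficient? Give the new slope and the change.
Adding the point moves β₁ from 2.8349 to 3.5130, i.e. it increases by 0.6781 (+23.9%).

x = 13.78 lies well outside the original x-range [2.10, 7.96] (x̄ ≈ 5.39), so this observation has high leverage and can move the slope substantially.

Step 1: Update the sums with the new point (n goes from 10 to 11)
Σx  = 53.93 + 13.78 = 67.71
Σy  = 359.95 + 70.08 = 430.03
Σx² = 342.8097 + 13.78² = 342.8097 + 189.8884 = 532.6981
Σxy = 2088.5243 + 13.78×70.08 = 2088.5243 + 965.7024 = 3054.2267

Step 2: Recompute the slope with b₁ = (nΣxy − ΣxΣy) / (nΣx² − (Σx)²)
Numerator   = 11×3054.2267 − 67.71×430.03 = 33596.4937 − 29117.3313 = 4479.1624
Denominator = 11×532.6981 − 67.71² = 5859.6791 − 4584.6441 = 1275.0350
b₁(new) = 4479.1624 / 1275.0350 = 3.5130

(Same formula on the original sums: (10×2088.5243 − 53.93×359.95) / (10×342.8097 − 53.93²) = 1473.1395 / 519.6521 = 2.8349, matching the given fit.)

Step 3: Change in slope
Δβ₁ = 3.5130 − 2.8349 = +0.6781
Relative change = +0.6781 / 2.8349 × 100% = +23.9%
→ the slope increases when the point is added.

Because the point sits above the extension of the original line at a high-leverage x, it tilts the fit up.
In practice: check such a point for data-entry or measurement error.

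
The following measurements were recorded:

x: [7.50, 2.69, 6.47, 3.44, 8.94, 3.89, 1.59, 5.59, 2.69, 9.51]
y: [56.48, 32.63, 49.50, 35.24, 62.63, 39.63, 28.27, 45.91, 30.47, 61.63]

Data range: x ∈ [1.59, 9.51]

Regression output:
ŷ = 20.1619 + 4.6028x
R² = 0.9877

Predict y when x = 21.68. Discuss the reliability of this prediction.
ŷ = 119.9506, but this is extrapolation (above the data range [1.59, 9.51]) and may be unreliable.

Prediction calculation:
ŷ = 20.1619 + 4.6028 × 21.68
ŷ = 119.9506

Reliability:
- Data range: x ∈ [1.59, 9.51]
- Prediction point: x = 21.68 is 12.17 units above the observed range → this is EXTRAPOLATION, not interpolation

Why that matters here:
- There are no observations near this x to validate the fitted line there
- Real relationships often flatten, saturate, or turn nonlinear at extremes
- R² describes fit only over the sampled x values; it says nothing about behaviour beyond them

The R² = 0.9877 only validates the fit within [1.59, 9.51]; treat ŷ = 119.9506 with caution.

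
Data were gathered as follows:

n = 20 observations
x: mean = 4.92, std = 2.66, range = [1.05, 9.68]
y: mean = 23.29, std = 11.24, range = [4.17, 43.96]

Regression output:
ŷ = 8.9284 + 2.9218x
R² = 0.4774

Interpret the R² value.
R² = 0.4774 means 47.74% of the variation in y is explained by the linear relationship with x. This indicates a moderate fit.

The coefficient of determination R² is the fraction of the total variation in y that the fitted line accounts for.

Here R² = 0.4774:
- Explained: 47.74% of the variation in y
- Unexplained (residual): 100% − 47.74% = 52.26%
- Rule of thumb (below 0.3 weak; 0.3 to below 0.7 moderate; 0.7 and above strong) → moderate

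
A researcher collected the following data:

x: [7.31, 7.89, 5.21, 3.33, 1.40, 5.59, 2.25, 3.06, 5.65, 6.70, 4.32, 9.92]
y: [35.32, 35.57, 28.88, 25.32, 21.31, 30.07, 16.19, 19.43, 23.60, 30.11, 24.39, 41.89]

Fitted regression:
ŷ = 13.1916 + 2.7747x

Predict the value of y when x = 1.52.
ŷ = 17.4091

Plug x = 1.52 into the fitted line:

ŷ = 13.1916 + 2.7747 × 1.52
ŷ = 13.1916 + 4.2175
ŷ = 17.4091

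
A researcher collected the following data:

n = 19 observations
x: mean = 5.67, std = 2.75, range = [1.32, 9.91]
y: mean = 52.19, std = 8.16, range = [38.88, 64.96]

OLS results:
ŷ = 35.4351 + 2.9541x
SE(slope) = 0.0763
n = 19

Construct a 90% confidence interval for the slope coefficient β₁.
The 90% CI for β₁ is (2.8214, 3.0868)

Confidence interval for the slope:

The 90% CI for β₁ is: β̂₁ ± t*(α/2, n-2) × SE(β̂₁)

Step 1: Find critical t-value
- Confidence level = 0.9
- Degrees of freedom = n - 2 = 19 - 2 = 17
- t*(α/2, 17) = 1.7396

Step 2: Calculate margin of error
Margin = 1.7396 × 0.0763 = 0.1327

Step 3: Construct interval
CI = 2.9541 ± 0.1327
CI = (2.8214, 3.0868)

Interpretation: We are 90% confident that the true slope β₁ lies between 2.8214 and 3.0868.
The interval does not include 0, suggesting a significant linear relationship.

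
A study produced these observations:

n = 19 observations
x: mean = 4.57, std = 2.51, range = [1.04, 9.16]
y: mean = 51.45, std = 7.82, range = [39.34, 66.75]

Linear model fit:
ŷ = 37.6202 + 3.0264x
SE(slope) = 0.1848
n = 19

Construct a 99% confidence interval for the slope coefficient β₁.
The 99% CI for β₁ is (2.4908, 3.5620)

Confidence interval for the slope:

The 99% CI for β₁ is: β̂₁ ± t*(α/2, n-2) × SE(β̂₁)

Step 1: Find critical t-value
- Confidence level = 0.99
- Degrees of freedom = n - 2 = 19 - 2 = 17
- t*(α/2, 17) = 2.8982

Step 2: Calculate margin of error
Margin = 2.8982 × 0.1848 = 0.5356

Step 3: Construct interval
CI = 3.0264 ± 0.5356
CI = (2.4908, 3.5620)

Interpretation: We are 99% confident that the true slope β₁ lies between 2.4908 and 3.5620.
Since 0 is outside the interval, a two-sided test at α = 0.01 would reject H₀: β₁ = 0.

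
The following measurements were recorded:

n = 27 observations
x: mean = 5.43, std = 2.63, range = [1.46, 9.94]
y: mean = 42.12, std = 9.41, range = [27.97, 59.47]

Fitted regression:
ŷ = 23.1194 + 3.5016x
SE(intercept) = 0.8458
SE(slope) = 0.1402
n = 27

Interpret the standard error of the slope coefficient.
SE(β̂₁) = 0.1402 is the estimated standard deviation of the slope estimate across repeated samples; relative to β̂₁ = 3.5016 that is 4.0%, a precise estimate.

What SE measures:
- The standard error quantifies the sampling variability of the coefficient estimate
- It is the estimated standard deviation of β̂₁ across hypothetical repeated samples of the same size
- Smaller SE → more precise estimate

Relative precision:
- SE / |β̂₁| = 0.1402 / 3.5016 = 4.0%
- Rule of thumb (under 20%: precise; 20% to under 50%: moderately precise; 50% or more: imprecise) → precise

Link to the t-test: t = β̂₁ / SE(β̂₁) = 3.5016 / 0.1402 = 24.9757, the statistic for H₀: β₁ = 0.

What drives SE(β̂₁): wider spread of x values → smaller SE.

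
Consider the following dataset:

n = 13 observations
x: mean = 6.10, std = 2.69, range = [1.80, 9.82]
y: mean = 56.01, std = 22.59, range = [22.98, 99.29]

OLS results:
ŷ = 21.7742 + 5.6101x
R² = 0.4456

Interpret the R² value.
About 44.56% of the variability in y is accounted for by the regression on x (R² = 0.4456) — a moderate linear fit.

R² = 1 − SS_res/SS_tot compares the residual scatter to the total scatter of y about its mean.

Here R² = 0.4456:
- Explained: 44.56% of the variation in y
- Unexplained (residual): 100% − 44.56% = 55.44%
- Rule of thumb (below 0.3 weak; 0.3 to below 0.7 moderate; 0.7 and above strong) → moderate

Equivalently, for simple linear regression R² = r², so |r| = √0.4456 ≈ 0.6675.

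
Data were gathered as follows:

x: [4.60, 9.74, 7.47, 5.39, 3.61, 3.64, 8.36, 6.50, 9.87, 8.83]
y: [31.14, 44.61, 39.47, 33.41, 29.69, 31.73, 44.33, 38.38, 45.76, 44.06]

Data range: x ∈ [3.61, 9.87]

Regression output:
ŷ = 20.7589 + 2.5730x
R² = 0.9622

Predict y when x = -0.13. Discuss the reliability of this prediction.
The equation gives ŷ = 20.4244; however x = -0.13 is 3.74 units below the observed range, so this extrapolated value should not be trusted.

Prediction calculation:
ŷ = 20.7589 + 2.5730 × (-0.13)
ŷ = 20.4244

Reliability:
- Data range: x ∈ [3.61, 9.87]
- Prediction point: x = -0.13 is 3.74 units below the observed range → this is EXTRAPOLATION, not interpolation

Why that matters here:
- R² describes fit only over the sampled x values; it says nothing about behaviour beyond them
- There are no observations near this x to validate the fitted line there

The R² = 0.9622 only validates the fit within [3.61, 9.87]; treat ŷ = 20.4244 with caution.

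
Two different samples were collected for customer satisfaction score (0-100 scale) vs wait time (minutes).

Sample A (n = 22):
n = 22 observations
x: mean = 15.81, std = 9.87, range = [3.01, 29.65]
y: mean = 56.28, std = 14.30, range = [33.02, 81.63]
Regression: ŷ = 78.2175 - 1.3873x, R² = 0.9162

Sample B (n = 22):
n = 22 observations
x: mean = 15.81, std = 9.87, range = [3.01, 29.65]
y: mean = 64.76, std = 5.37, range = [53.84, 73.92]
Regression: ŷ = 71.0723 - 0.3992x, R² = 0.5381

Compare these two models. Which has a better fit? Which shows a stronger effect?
Model A has the better fit (R² = 0.9162 vs 0.5381). Model A shows the stronger effect (|β₁| = 1.3873 vs 0.3992).

Model Comparison:

Which explains more variance? (R²)
- Model A: R² = 0.9162 → 91.62% of variance in satisfaction score explained
- Model B: R² = 0.5381 → 53.81% of variance in satisfaction score explained
- 0.9162 > 0.5381 → Model A has the better fit

Effect size (slope magnitude):
- Model A: β₁ = -1.3873 → predicted satisfaction score falls 1.3873 points per additional minute of wait time
- Model B: β₁ = -0.3992 → predicted satisfaction score falls 0.3992 points per additional minute of wait time
- |-1.3873| > |-0.3992| → Model A shows the stronger marginal effect

Note: A better fit (higher R²) doesn't necessarily mean a more important relationship.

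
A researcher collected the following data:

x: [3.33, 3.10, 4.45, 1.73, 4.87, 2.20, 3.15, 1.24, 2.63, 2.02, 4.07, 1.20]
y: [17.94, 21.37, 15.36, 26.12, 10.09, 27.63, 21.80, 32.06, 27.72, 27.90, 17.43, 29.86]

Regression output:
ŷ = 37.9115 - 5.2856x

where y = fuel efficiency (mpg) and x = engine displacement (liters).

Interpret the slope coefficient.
On average, fuel efficiency is about 5.2856 mpg lower for every extra liter of engine displacement.

β₁ = -5.2856 is the change in predicted fuel efficiency (mpg) per additional liter of engine displacement.

Interpretation:
- Engine displacement up by 1 liter → predicted fuel efficiency decreases by 5.2856 mpg
- This is a linear approximation: the same per-unit change is assumed across the whole observed x range
- The slope describes association in these data, not necessarily a causal effect

(β₀ = 37.9115 is the fitted value at x = 0 and is not part of the slope interpretation.)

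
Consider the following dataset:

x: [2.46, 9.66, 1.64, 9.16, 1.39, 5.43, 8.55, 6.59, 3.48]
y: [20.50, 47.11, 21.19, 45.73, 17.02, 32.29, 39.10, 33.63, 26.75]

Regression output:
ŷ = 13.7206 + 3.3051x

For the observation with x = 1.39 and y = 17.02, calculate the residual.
Residual = -1.2947

The residual is the difference between the actual value and the predicted value:

Residual = y - ŷ

Step 1: Calculate predicted value
ŷ = 13.7206 + 3.3051 × 1.39
ŷ = 18.3147

Step 2: Calculate residual
Residual = 17.02 - 18.3147
Residual = -1.2947

Sign check: y < ŷ, so the point is below the line and the fit overestimates here.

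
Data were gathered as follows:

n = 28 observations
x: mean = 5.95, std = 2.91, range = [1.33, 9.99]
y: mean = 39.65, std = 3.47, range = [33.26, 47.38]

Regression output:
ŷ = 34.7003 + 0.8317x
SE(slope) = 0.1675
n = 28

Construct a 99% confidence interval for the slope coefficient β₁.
The 99% CI for β₁ is (0.3663, 1.2971)

Confidence interval for the slope:

The 99% CI for β₁ is: β̂₁ ± t*(α/2, n-2) × SE(β̂₁)

Step 1: Find critical t-value
- Confidence level = 0.99
- Degrees of freedom = n - 2 = 28 - 2 = 26
- t*(α/2, 26) = 2.7787

Step 2: Calculate margin of error
Margin = 2.7787 × 0.1675 = 0.4654

Step 3: Construct interval
CI = 0.8317 ± 0.4654
CI = (0.3663, 1.2971)

Interpretation: We are 99% confident that the true slope β₁ lies between 0.3663 and 1.2971.
The interval does not include 0, suggesting a significant linear relationship.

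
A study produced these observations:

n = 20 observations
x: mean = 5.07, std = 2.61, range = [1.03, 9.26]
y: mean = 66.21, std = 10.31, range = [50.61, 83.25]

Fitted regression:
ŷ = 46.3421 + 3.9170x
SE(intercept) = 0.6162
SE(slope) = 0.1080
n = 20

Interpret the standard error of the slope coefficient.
SE(β̂₁) = 0.1080 is the estimated standard deviation of the slope estimate across repeated samples; relative to β̂₁ = 3.9170 that is 2.8%, a precise estimate.

SE(β̂₁) = s / √Sxx, where s is the residual standard deviation and Sxx = Σ(x − x̄)². It is the yardstick for how far β̂₁ = 3.9170 could plausibly be from the true slope.

Relative precision:
- SE / |β̂₁| = 0.1080 / 3.9170 = 2.8%
- Rule of thumb (under 20%: precise; 20% to under 50%: moderately precise; 50% or more: imprecise) → precise

Link to the t-test: t = β̂₁ / SE(β̂₁) = 3.9170 / 0.1080 = 36.2685, the statistic for H₀: β₁ = 0.

What drives SE(β̂₁): more residual scatter → larger SE; wider spread of x values → smaller SE.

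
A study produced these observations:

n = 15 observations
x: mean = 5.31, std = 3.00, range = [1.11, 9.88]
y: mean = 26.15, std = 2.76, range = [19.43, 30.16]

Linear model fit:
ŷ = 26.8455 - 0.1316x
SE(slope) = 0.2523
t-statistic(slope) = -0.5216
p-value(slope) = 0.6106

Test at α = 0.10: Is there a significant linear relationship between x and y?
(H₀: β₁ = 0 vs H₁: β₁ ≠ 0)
Fail to reject H₀: p-value = 0.6106 ≥ α = 0.10. The linear relationship is not significant at the 10% level.

Hypothesis test for the slope coefficient:

H₀: β₁ = 0 (no linear relationship)
H₁: β₁ ≠ 0 (linear relationship exists)

Test statistic: t = β̂₁ / SE(β̂₁) = -0.1316 / 0.2523 = -0.5216

p = 0.6106: how often a slope estimate this far from 0 (in SE units) would arise by chance if β₁ were truly 0.

Decision rule: reject H₀ if p-value < α.
p-value = 0.6106 ≥ α = 0.10 → fail to reject H₀.

Conclusion: the linear association between x and y is not significant at the 10% level.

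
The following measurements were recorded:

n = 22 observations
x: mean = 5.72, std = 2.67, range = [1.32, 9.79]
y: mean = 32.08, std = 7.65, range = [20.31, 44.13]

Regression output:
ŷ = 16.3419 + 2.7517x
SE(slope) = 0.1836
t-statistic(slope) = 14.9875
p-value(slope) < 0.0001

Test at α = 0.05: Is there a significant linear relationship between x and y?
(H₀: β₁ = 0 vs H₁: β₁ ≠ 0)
Reject H₀: p-value < 0.0001 < α = 0.05. The linear relationship is significant at the 5% level.

Hypothesis test for the slope coefficient:

H₀: β₁ = 0 (no linear relationship)
H₁: β₁ ≠ 0 (linear relationship exists)

Test statistic: t = β̂₁ / SE(β̂₁) = 2.7517 / 0.1836 = 14.9875

With df = 20, the two-sided p-value for |t| = 14.9875 is <0.0001.

Decision rule: reject H₀ if p-value < α.
p-value < 0.0001 < α = 0.05 → reject H₀.

Conclusion: the linear association between x and y is significant at the 5% level.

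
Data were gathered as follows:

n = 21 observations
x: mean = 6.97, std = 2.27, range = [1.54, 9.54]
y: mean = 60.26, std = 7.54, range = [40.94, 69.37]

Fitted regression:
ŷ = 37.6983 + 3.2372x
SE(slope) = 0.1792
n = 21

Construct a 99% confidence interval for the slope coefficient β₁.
The 99% CI for β₁ is (2.7245, 3.7499)

Confidence interval for the slope:

The 99% CI for β₁ is: β̂₁ ± t*(α/2, n-2) × SE(β̂₁)

Step 1: Find critical t-value
- Confidence level = 0.99
- Degrees of freedom = n - 2 = 21 - 2 = 19
- t*(α/2, 19) = 2.8609

Step 2: Calculate margin of error
Margin = 2.8609 × 0.1792 = 0.5127

Step 3: Construct interval
CI = 3.2372 ± 0.5127
CI = (2.7245, 3.7499)

Interpretation: intervals built this way capture the true β₁ in 99% of repeated samples; here the plausible range for the per-unit effect of x on y is 2.7245 to 3.7499.
Both endpoints are positive, so the data support a genuinely positive slope at this confidence level.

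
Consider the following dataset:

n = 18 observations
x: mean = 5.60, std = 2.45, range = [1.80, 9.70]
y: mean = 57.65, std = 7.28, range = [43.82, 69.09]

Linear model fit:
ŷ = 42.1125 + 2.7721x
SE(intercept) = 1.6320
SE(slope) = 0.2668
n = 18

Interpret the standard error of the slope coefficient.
SE(slope) = 0.2668 measures the uncertainty in the estimated slope. The coefficient is estimated precisely (SE/|β̂₁| = 9.6%).

SE(β̂₁) = s / √Sxx, where s is the residual standard deviation and Sxx = Σ(x − x̄)². It is the yardstick for how far β̂₁ = 2.7721 could plausibly be from the true slope.

Relative precision:
- SE / |β̂₁| = 0.2668 / 2.7721 = 9.6%
- Rule of thumb (under 20%: precise; 20% to under 50%: moderately precise; 50% or more: imprecise) → precise

Link to interval estimation: a confidence interval for β₁ is β̂₁ ± t* × 0.2668, so SE sets the half-width per unit of t*.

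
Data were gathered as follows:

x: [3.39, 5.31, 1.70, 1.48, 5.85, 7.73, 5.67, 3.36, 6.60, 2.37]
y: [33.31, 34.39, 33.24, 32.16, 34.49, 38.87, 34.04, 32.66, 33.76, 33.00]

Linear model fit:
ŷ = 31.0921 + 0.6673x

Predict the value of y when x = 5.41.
ŷ = 34.7022

To predict y for x = 5.41, substitute into the regression equation:

ŷ = 31.0921 + 0.6673 × 5.41
ŷ = 31.0921 + 3.6101
ŷ = 34.7022

This is the fitted mean response at that x — an individual observation would come with a wider prediction interval.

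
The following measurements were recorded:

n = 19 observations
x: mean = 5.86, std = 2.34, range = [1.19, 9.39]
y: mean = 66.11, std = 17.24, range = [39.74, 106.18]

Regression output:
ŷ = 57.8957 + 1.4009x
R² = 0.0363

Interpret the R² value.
About 3.63% of the variability in y is accounted for by the regression on x (R² = 0.0363) — a weak linear fit.

The coefficient of determination R² is the fraction of the total variation in y that the fitted line accounts for.

Here R² = 0.0363:
- Explained: 3.63% of the variation in y
- Unexplained (residual): 100% − 3.63% = 96.37%
- Rule of thumb (below 0.3 weak; 0.3 to below 0.7 moderate; 0.7 and above strong) → weak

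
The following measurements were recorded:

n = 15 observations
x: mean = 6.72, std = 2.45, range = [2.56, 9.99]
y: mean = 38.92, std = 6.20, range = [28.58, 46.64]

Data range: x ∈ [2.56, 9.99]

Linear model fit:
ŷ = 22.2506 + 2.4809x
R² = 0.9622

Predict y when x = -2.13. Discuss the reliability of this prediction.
ŷ = 16.9663, but this is extrapolation (below the data range [2.56, 9.99]) and may be unreliable.

Prediction calculation:
ŷ = 22.2506 + 2.4809 × (-2.13)
ŷ = 16.9663

Reliability:
- Data range: x ∈ [2.56, 9.99]
- Prediction point: x = -2.13 is 4.69 units below the observed range → this is EXTRAPOLATION, not interpolation

Why that matters here:
- There are no observations near this x to validate the fitted line there
- Real relationships often flatten, saturate, or turn nonlinear at extremes

Report the number if required, but flag clearly that it is an extrapolation.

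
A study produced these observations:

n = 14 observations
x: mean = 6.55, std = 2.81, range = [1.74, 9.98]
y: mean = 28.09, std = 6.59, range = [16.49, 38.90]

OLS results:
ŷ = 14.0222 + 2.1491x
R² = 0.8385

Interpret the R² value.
About 83.85% of the variability in y is accounted for by the regression on x (R² = 0.8385) — a strong linear fit.

R² = 1 − SS_res/SS_tot compares the residual scatter to the total scatter of y about its mean.

Here R² = 0.8385:
- Explained: 83.85% of the variation in y
- Unexplained (residual): 100% − 83.85% = 16.15%
- Rule of thumb (below 0.3 weak; 0.3 to below 0.7 moderate; 0.7 and above strong) → strong

Note: R² never decreases when predictors are added, so it should not be used alone to compare models of different size.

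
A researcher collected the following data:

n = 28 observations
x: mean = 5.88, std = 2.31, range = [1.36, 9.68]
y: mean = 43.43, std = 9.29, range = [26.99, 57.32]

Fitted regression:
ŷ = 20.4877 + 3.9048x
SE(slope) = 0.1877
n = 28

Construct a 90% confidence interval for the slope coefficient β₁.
The 90% CI for β₁ is (3.5847, 4.2249)

Confidence interval for the slope:

The 90% CI for β₁ is: β̂₁ ± t*(α/2, n-2) × SE(β̂₁)

Step 1: Find critical t-value
- Confidence level = 0.9
- Degrees of freedom = n - 2 = 28 - 2 = 26
- t*(α/2, 26) = 1.7056

Step 2: Calculate margin of error
Margin = 1.7056 × 0.1877 = 0.3201

Step 3: Construct interval
CI = 3.9048 ± 0.3201
CI = (3.5847, 4.2249)

Interpretation: We are 90% confident that the true slope β₁ lies between 3.5847 and 4.2249.
Since 0 is outside the interval, a two-sided test at α = 0.10 would reject H₀: β₁ = 0.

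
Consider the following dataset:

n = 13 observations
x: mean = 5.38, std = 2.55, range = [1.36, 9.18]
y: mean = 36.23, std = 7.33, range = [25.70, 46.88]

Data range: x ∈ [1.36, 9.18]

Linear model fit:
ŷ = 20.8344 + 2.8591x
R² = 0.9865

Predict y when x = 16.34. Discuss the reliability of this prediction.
The equation gives ŷ = 67.5521; however x = 16.34 is 7.16 units above the observed range, so this extrapolated value should not be trusted.

Prediction calculation:
ŷ = 20.8344 + 2.8591 × 16.34
ŷ = 67.5521

Reliability:
- Data range: x ∈ [1.36, 9.18]
- Prediction point: x = 16.34 is 7.16 units above the observed range → this is EXTRAPOLATION, not interpolation

Why that matters here:
- The standard error of prediction grows with (x − x̄)², and x = 16.34 is far from x̄ = 5.38
- R² describes fit only over the sampled x values; it says nothing about behaviour beyond them

Report the number if required, but flag clearly that it is an extrapolation.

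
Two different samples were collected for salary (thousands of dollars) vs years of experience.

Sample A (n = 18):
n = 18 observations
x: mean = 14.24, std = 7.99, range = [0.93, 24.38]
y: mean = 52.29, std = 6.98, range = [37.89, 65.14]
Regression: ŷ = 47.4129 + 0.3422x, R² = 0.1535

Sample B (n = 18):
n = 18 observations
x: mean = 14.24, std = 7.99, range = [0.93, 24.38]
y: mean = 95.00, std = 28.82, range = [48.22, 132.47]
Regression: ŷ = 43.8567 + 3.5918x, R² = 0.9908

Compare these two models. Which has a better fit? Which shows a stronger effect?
Model B has the better fit (R² = 0.9908 vs 0.1535). Model B shows the stronger effect (|β₁| = 3.5918 vs 0.3422).

Model Comparison:

Which explains more variance? (R²)
- Model A: R² = 0.1535 → 15.35% of variance in salary explained
- Model B: R² = 0.9908 → 99.08% of variance in salary explained
- 0.9908 > 0.1535 → Model B has the better fit

Which has the larger per-year effect? (|β₁|)
- Model A: β₁ = 0.3422 → predicted salary rises 0.3422 thousand dollars per additional year of experience
- Model B: β₁ = 3.5918 → predicted salary rises 3.5918 thousand dollars per additional year of experience
- |0.3422| < |3.5918| → Model B shows the stronger marginal effect

Notes:
- A steeper slope doesn't make a better model if the scatter around the line is large.
- R² measures how tightly points cluster around the line; β₁ measures how steep the line is — they answer different questions.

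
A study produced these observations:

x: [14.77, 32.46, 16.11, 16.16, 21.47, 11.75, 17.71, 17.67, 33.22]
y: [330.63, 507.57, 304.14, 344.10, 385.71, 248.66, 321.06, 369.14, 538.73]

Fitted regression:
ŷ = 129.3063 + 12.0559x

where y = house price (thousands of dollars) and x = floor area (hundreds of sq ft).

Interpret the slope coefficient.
An increase of one hundred sq ft in floor area is associated with a 12.0559 thousand dollars increase in predicted house price.

The slope β₁ = 12.0559 gives the rate at which the fitted house price changes with floor area.

Interpretation:
- Floor area up by 1 hundred sq ft → predicted house price increases by 12.0559 thousand dollars
- This is a linear approximation: the same per-unit change is assumed across the whole observed x range
- The sign (+) gives the direction; the magnitude 12.0559 gives the size of the effect per hundred sq ft

The intercept β₀ = 129.3063 is the predicted house price when floor area = 0; since the smallest observed x is 11.75, this is an extrapolation and mainly anchors the line.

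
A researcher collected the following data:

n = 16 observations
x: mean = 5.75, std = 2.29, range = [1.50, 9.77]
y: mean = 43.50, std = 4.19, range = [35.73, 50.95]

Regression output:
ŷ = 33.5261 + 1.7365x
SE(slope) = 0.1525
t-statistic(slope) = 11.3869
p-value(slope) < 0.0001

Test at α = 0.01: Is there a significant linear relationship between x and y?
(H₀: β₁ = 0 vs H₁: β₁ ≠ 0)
Since p-value < 0.0001 < α = 0.01, reject H₀ — the slope is significantly different from 0.

Hypothesis test for the slope coefficient:

H₀: β₁ = 0 (no linear relationship)
H₁: β₁ ≠ 0 (linear relationship exists)

Test statistic: t = β̂₁ / SE(β̂₁) = 1.7365 / 0.1525 = 11.3869

The p-value (<0.0001) is the probability, under H₀, of a t-statistic at least as extreme as |t| = 11.3869 (two-sided, df = n − 2 = 14).

Decision rule: reject H₀ if p-value < α.
p-value < 0.0001 < α = 0.01 → reject H₀.

There is sufficient evidence at the 1% significance level to conclude that a linear relationship exists between x and y.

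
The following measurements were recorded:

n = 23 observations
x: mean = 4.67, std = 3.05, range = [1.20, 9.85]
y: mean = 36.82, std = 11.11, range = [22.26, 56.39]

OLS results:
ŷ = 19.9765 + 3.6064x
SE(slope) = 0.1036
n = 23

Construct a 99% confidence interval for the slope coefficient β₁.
The 99% CI for β₁ is (3.3131, 3.8997)

Confidence interval for the slope:

The 99% CI for β₁ is: β̂₁ ± t*(α/2, n-2) × SE(β̂₁)

Step 1: Find critical t-value
- Confidence level = 0.99
- Degrees of freedom = n - 2 = 23 - 2 = 21
- t*(α/2, 21) = 2.8314

Step 2: Calculate margin of error
Margin = 2.8314 × 0.1036 = 0.2933

Step 3: Construct interval
CI = 3.6064 ± 0.2933
CI = (3.3131, 3.8997)

Interpretation: We are 99% confident that the true slope β₁ lies between 3.3131 and 3.8997.
Since 0 is outside the interval, a two-sided test at α = 0.01 would reject H₀: β₁ = 0.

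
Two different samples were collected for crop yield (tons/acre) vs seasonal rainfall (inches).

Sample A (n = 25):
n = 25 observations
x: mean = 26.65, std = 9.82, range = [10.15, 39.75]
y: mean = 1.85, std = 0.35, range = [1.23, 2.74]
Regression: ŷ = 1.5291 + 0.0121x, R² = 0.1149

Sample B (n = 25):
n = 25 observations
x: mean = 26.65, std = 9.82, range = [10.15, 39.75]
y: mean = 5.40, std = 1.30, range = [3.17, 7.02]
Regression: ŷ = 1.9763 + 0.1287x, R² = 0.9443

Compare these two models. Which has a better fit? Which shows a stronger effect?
Model B has the better fit (R² = 0.9443 vs 0.1149). Model B shows the stronger effect (|β₁| = 0.1287 vs 0.0121).

Model Comparison:

Goodness of fit (R²):
- Model A: R² = 0.1149 → 11.49% of variance in crop yield explained
- Model B: R² = 0.9443 → 94.43% of variance in crop yield explained
- 0.9443 > 0.1149 → Model B has the better fit

Strength of effect — compare |β₁|:
- Model A: β₁ = 0.0121 → predicted crop yield rises 0.0121 tons/acre per additional inch of rainfall
- Model B: β₁ = 0.1287 → predicted crop yield rises 0.1287 tons/acre per additional inch of rainfall
- |0.0121| < |0.1287| → Model B shows the stronger marginal effect

Notes:
- A better fit (higher R²) doesn't necessarily mean a more important relationship.
- R² measures how tightly points cluster around the line; β₁ measures how steep the line is — they answer different questions.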